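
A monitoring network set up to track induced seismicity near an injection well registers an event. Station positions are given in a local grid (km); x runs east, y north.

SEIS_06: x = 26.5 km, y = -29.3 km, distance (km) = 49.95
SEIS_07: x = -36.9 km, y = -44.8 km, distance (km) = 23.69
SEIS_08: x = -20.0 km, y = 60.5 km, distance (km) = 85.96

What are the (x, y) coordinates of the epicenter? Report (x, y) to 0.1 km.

Circle about each station: (x − 26.5)² + (y + 29.3)² = 49.95²; (x + 36.9)² + (y + 44.8)² = 23.69²; (x + 20.0)² + (y − 60.5)² = 85.96².
Subtracting pairs of circle equations eliminates x²+y² and gives linear equations (the radical axes):
-126.8 x − 31.0 y = 3741.70
-93.0 x + 179.6 y = -2394.61
Solving the 2×2 system: x ≈ -23.3, y ≈ -25.4 km.
Check against SEIS_06 (with the unrounded x, y): √((x − 26.5)²+(y + 29.3)²) = 49.95 ≈ 49.95 km. ✓

-23.3 km east, -25.4 km north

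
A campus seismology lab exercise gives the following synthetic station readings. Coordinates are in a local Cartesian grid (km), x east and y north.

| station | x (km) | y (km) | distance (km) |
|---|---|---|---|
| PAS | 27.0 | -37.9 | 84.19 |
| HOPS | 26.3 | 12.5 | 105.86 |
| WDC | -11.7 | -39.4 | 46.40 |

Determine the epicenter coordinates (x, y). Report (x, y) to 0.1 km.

Circle about each station: (x − 27.0)² + (y + 37.9)² = 84.19²; (x − 26.3)² + (y − 12.5)² = 105.86²; (x + 11.7)² + (y + 39.4)² = 46.40².
Subtracting pairs of circle equations eliminates x²+y² and gives linear equations (the radical axes):
-1.4 x + 100.8 y = -5435.85
-77.4 x − 3.0 y = 4458.84
Solving the 2×2 system: x ≈ -55.5, y ≈ -54.7 km.
Check against PAS (with the unrounded x, y): √((x − 27.0)²+(y + 37.9)²) = 84.18 ≈ 84.19 km. ✓

-55.5 km east, -54.7 km north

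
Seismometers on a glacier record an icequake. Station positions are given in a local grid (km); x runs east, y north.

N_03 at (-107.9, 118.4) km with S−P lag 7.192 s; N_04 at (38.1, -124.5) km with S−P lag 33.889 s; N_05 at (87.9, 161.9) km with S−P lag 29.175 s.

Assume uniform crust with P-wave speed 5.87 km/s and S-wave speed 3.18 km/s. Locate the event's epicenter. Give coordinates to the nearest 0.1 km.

-92.9 km east, 70.8 km north

Distance from S−P lag: d = Δt · v_P v_S / (v_P − v_S) = Δt · (5.87·3.18)/(5.87−3.18) ≈ 6.9393·Δt.
So d_N_03 = 49.91, d_N_04 = 235.16, d_N_05 = 202.45 km.
Circle about each station: (x + 107.9)² + (y − 118.4)² = 49.91²; (x − 38.1)² + (y + 124.5)² = 235.16²; (x − 87.9)² + (y − 161.9)² = 202.45².
Subtracting the N_03 equation from the N_04 and N_05 equations removes the quadratic terms:
292.0 x − 485.8 y = -61518.33
391.6 x + 87.0 y = -30217.94
Solving the 2×2 system: x ≈ -92.9, y ≈ 70.8 km.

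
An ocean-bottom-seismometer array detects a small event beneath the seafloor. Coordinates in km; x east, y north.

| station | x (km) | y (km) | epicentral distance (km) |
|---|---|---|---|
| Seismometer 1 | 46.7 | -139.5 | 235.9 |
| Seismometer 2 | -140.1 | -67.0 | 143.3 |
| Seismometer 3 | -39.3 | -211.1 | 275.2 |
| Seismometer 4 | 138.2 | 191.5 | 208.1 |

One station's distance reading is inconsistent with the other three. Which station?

Seismometer 4

Solve using three stations at a time. Using Seismometer 1, Seismometer 2, Seismometer 3 (subtract circle equations pairwise → linear system) gives (x, y) ≈ (-76.7, 61.6).
Distances from that point to each station vs reported:
  Seismometer 1: calculated 235.9 vs reported 235.9 → residual 0.0 km
  Seismometer 2: calculated 143.3 vs reported 143.3 → residual 0.0 km
  Seismometer 3: calculated 275.2 vs reported 275.2 → residual 0.0 km
  Seismometer 4: calculated 251.1 vs reported 208.1 → residual 43.0 km
Seismometer 1, Seismometer 2, Seismometer 3 are mutually consistent (residuals ≈ 0); Seismometer 4 is off by 43.0 km.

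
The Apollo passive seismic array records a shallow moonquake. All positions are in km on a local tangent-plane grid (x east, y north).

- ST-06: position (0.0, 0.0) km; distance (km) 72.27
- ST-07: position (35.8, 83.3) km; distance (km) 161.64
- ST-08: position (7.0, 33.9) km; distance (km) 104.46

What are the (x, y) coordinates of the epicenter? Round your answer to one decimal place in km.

(-44.3, -57.1)

Circle about each station: x² + y² = 72.27²; (x − 35.8)² + (y − 83.3)² = 161.64²; (x − 7.0)² + (y − 33.9)² = 104.46².
Subtracting the ST-06 equation from the ST-07 and ST-08 equations removes the quadratic terms:
71.6 x + 166.6 y = -12684.01
14.0 x + 67.8 y = -4490.73
Solving the 2×2 system: x ≈ -44.3, y ≈ -57.1 km.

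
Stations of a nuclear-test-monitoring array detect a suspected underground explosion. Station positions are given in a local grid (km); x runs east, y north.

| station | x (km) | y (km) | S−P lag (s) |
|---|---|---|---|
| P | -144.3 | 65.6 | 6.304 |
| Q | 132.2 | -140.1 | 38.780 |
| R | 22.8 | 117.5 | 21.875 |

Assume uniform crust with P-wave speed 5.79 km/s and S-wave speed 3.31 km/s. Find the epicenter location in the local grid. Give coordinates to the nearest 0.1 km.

(-118.3, 24.4)

Distance from S−P lag: d = Δt · v_P v_S / (v_P − v_S) = Δt · (5.79·3.31)/(5.79−3.31) ≈ 7.7278·Δt.
So d_P = 48.72, d_Q = 299.68, d_R = 169.05 km.
Circle about each station: (x + 144.3)² + (y − 65.6)² = 48.72²; (x − 132.2)² + (y + 140.1)² = 299.68²; (x − 22.8)² + (y − 117.5)² = 169.05².
Subtracting the P equation from the Q and R equations removes the quadratic terms:
553.0 x − 411.4 y = -75455.46
334.2 x + 103.8 y = -37004.02
Solving the 2×2 system: x ≈ -118.3, y ≈ 24.4 km.
Check against P (with the unrounded x, y): √((x + 144.3)²+(y − 65.6)²) = 48.72 ≈ 48.72 km. ✓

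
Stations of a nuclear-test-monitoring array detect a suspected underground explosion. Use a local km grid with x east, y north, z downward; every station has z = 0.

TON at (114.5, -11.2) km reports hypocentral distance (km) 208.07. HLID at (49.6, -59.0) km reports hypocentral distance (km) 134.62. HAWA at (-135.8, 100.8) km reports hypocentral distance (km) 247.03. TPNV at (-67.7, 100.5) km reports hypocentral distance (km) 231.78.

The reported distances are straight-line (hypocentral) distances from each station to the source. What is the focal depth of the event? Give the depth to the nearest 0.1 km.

z ≈ 68.0 km

Each station gives a sphere (x−x_i)² + (y−y_i)² + z² = d_i² (stations at z=0).
Subtracting the TON sphere from HLID and HAWA: z² cancels, leaving linear equations in x and y:
-129.8 x − 95.6 y = 17876.05
-500.6 x + 224.0 y = -2364.11
Solving: x ≈ -49.111, y ≈ -120.308 km (keep extra digits for the depth step; rounded: -49.1, -120.3).
Then from the TON sphere: z² = 208.07² − (x − 114.5)² − (y + 11.2)² with x = -49.111, y = -120.308, so z ≈ 67.971 ≈ 68.0 km.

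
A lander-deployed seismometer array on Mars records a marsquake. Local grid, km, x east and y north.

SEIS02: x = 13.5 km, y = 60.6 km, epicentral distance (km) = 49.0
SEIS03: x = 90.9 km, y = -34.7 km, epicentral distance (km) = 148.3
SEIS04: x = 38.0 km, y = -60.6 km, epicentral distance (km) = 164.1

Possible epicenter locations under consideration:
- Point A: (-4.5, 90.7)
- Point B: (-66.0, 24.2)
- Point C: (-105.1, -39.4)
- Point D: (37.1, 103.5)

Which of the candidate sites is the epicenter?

For each candidate, compare |candidate − station| to the reported distance:
Point A: residuals SEIS02 13.9, SEIS03 9.3, SEIS04 6.9 → max 13.9 km
Point B: residuals SEIS02 38.4, SEIS03 19.3, SEIS04 29.9 → max 38.4 km
Point C: residuals SEIS02 106.1, SEIS03 47.8, SEIS04 19.4 → max 106.1 km
Point D: residuals SEIS02 0.0, SEIS03 0.0, SEIS04 0.0 → max 0.0 km
Only Point D has all residuals ≈ 0.

Point D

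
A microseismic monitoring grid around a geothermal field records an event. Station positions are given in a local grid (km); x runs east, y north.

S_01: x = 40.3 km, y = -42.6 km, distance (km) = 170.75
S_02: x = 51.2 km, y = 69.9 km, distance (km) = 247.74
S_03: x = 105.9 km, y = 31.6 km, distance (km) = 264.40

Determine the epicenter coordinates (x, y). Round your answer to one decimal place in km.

(-114.8, -114.0)

Circle about each station: (x − 40.3)² + (y + 42.6)² = 170.75²; (x − 51.2)² + (y − 69.9)² = 247.74²; (x − 105.9)² + (y − 31.6)² = 264.40².
Subtracting the S_01 equation from the S_02 and S_03 equations removes the quadratic terms:
21.8 x + 225.0 y = -28150.95
131.2 x + 148.4 y = -31977.28
Solving the 2×2 system: x ≈ -114.8, y ≈ -114.0 km.
Check against S_01 (with the unrounded x, y): √((x − 40.3)²+(y + 42.6)²) = 170.74 ≈ 170.75 km. ✓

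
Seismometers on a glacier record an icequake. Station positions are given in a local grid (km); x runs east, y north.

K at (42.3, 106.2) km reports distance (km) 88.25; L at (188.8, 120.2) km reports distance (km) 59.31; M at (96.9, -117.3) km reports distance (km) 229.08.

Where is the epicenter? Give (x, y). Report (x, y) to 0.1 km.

x ≈ 130.5 km, y ≈ 109.3 km

Circle about each station: (x − 42.3)² + (y − 106.2)² = 88.25²; (x − 188.8)² + (y − 120.2)² = 59.31²; (x − 96.9)² + (y + 117.3)² = 229.08².
Subtracting pairs of circle equations eliminates x²+y² and gives linear equations (the radical axes):
293.0 x + 28.0 y = 41296.14
109.2 x − 447.0 y = -34608.41
Solving the 2×2 system: x ≈ 130.5, y ≈ 109.3 km.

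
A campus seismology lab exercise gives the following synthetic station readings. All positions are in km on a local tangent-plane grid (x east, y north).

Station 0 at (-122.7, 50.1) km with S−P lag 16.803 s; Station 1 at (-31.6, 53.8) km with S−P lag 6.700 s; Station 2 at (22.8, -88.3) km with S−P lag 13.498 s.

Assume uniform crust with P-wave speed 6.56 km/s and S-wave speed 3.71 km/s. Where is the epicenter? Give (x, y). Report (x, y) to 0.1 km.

Distance from S−P lag: d = Δt · v_P v_S / (v_P − v_S) = Δt · (6.56·3.71)/(6.56−3.71) ≈ 8.5395·Δt.
So d_Station 0 = 143.49, d_Station 1 = 57.21, d_Station 2 = 115.27 km.
Circle about each station: (x + 122.7)² + (y − 50.1)² = 143.49²; (x + 31.6)² + (y − 53.8)² = 57.21²; (x − 22.8)² + (y + 88.3)² = 115.27².
Subtracting the Station 0 equation from the Station 1 and Station 2 equations removes the quadratic terms:
182.2 x + 7.4 y = 3644.10
291.0 x − 276.8 y = -1946.36
Solving the 2×2 system: x ≈ 18.9, y ≈ 26.9 km.

x ≈ 18.9 km, y ≈ 26.9 km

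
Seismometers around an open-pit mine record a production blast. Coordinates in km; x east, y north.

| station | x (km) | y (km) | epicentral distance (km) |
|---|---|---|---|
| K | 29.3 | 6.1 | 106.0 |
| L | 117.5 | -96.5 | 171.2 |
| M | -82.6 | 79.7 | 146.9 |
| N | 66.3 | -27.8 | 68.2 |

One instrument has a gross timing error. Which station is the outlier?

N

Solve using three stations at a time. Using K, L, M (subtract circle equations pairwise → linear system) gives (x, y) ≈ (-50.5, -63.6).
Distances from that point to each station vs reported:
  K: calculated 106.0 vs reported 106.0 → residual 0.0 km
  L: calculated 171.2 vs reported 171.2 → residual 0.0 km
  M: calculated 146.9 vs reported 146.9 → residual 0.0 km
  N: calculated 122.2 vs reported 68.2 → residual 54.0 km
K, L, M are mutually consistent (residuals ≈ 0); N is off by 54.0 km.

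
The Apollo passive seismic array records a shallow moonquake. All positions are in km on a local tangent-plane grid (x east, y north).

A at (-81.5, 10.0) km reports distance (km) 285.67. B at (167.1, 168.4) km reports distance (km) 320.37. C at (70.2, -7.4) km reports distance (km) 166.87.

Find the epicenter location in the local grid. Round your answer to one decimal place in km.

Circle about each station: (x + 81.5)² + (y − 10.0)² = 285.67²; (x − 167.1)² + (y − 168.4)² = 320.37²; (x − 70.2)² + (y + 7.4)² = 166.87².
Subtracting the A equation from the B and C equations removes the quadratic terms:
497.2 x + 316.8 y = 28509.13
303.4 x − 34.8 y = 52002.30
Solving the 2×2 system: x ≈ 154.0, y ≈ -151.7 km.
Check against A (with the unrounded x, y): √((x + 81.5)²+(y − 10.0)²) = 285.67 ≈ 285.67 km. ✓

(154.0, -151.7)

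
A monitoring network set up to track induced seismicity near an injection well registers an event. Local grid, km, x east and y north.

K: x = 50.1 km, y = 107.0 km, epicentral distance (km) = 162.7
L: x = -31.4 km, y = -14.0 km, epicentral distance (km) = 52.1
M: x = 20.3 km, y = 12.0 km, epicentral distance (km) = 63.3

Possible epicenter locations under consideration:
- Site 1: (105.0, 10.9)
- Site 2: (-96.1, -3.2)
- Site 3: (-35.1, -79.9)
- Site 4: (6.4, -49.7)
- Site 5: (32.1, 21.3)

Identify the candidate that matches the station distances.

For each candidate, compare |candidate − station| to the reported distance:
Site 1: residuals K 52.0, L 86.6, M 21.4 → max 86.6 km
Site 2: residuals K 20.4, L 13.5, M 54.1 → max 54.1 km
Site 3: residuals K 42.7, L 13.9, M 44.0 → max 44.0 km
Site 4: residuals K 0.0, L 0.1, M 0.1 → max 0.1 km
Site 5: residuals K 75.1, L 20.6, M 48.3 → max 75.1 km
Only Site 4 has all residuals ≈ 0.

Site 4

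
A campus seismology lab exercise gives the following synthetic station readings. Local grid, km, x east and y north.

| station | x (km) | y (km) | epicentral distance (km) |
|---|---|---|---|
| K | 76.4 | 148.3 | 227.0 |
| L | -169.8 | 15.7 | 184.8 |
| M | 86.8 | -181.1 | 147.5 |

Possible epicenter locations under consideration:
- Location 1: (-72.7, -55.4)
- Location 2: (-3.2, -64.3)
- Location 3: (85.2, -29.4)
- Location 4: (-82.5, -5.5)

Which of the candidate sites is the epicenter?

Location 2

For each candidate, compare |candidate − station| to the reported distance:
Location 1: residuals K 25.4, L 64.5, M 55.6 → max 64.5 km
Location 2: residuals K 0.0, L 0.0, M 0.0 → max 0.0 km
Location 3: residuals K 49.1, L 74.2, M 4.2 → max 74.2 km
Location 4: residuals K 5.9, L 95.0, M 96.4 → max 96.4 km
Only Location 2 has all residuals ≈ 0.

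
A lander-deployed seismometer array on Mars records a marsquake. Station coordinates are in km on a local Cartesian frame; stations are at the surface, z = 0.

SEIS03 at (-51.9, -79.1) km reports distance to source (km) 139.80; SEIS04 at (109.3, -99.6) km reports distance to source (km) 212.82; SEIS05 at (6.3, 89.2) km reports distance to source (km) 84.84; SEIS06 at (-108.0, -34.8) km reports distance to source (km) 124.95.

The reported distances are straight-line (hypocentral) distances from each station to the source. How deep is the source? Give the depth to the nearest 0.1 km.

depth ≈ 60.6 km

Each station gives a sphere (x−x_i)² + (y−y_i)² + z² = d_i² (stations at z=0).
Subtracting the SEIS03 sphere from SEIS04 and SEIS05: z² cancels, leaving linear equations in x and y:
322.4 x − 41.0 y = -12832.08
116.4 x + 336.6 y = 11392.12
Solving: x ≈ -34.002, y ≈ 45.603 km (keep extra digits for the depth step; rounded: -34.0, 45.6).
Then from the SEIS03 sphere: z² = 139.80² − (x + 51.9)² − (y + 79.1)² with x = -34.002, y = 45.603, so z ≈ 60.604 ≈ 60.6 km.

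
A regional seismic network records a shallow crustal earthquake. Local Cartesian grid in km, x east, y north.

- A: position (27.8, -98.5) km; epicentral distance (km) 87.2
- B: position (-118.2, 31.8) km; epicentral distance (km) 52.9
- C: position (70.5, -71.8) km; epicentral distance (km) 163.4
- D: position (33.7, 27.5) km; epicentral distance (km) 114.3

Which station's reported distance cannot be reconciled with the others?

A

Solve using three stations at a time. Using B, C, D (subtract circle equations pairwise → linear system) gives (x, y) ≈ (-76.9, -1.3).
Distances from that point to each station vs reported:
  A: calculated 142.9 vs reported 87.2 → residual 55.7 km
  B: calculated 52.9 vs reported 52.9 → residual 0.0 km
  C: calculated 163.4 vs reported 163.4 → residual 0.0 km
  D: calculated 114.3 vs reported 114.3 → residual 0.0 km
B, C, D are mutually consistent (residuals ≈ 0); A is off by 55.7 km.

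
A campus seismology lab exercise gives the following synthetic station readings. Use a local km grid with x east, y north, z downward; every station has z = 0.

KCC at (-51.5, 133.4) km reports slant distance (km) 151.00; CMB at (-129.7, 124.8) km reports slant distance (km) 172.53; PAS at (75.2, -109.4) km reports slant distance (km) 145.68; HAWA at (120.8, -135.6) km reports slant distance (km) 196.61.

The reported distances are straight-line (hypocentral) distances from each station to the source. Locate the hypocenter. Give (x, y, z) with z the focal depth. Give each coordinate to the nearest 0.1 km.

Each station gives a sphere (x−x_i)² + (y−y_i)² + z² = d_i² (stations at z=0).
Subtracting the KCC sphere from CMB and PAS: z² cancels, leaving linear equations in x and y:
-156.4 x − 17.2 y = 4983.72
253.4 x − 485.6 y = -1246.07
Solving: x ≈ -30.403, y ≈ -13.299 km (keep extra digits for the depth step; rounded: -30.4, -13.3).
Then from the KCC sphere: z² = 151.00² − (x + 51.5)² − (y − 133.4)² with x = -30.403, y = -13.299, so z ≈ 28.902 ≈ 28.9 km.

(-30.4, -13.3, 28.9)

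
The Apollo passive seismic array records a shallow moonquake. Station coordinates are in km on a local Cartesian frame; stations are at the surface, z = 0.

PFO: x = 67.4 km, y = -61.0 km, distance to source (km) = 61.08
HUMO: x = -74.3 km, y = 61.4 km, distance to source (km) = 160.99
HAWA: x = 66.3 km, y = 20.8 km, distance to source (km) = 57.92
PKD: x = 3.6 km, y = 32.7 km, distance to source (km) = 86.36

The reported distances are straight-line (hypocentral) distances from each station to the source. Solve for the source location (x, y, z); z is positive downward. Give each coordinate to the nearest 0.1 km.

Each station gives a sphere (x−x_i)² + (y−y_i)² + z² = d_i² (stations at z=0).
Subtracting the PFO sphere from HUMO and HAWA: z² cancels, leaving linear equations in x and y:
-283.4 x + 244.8 y = -21160.32
-2.2 x + 163.6 y = -3059.39
Solving: x ≈ 59.200, y ≈ -17.904 km (keep extra digits for the depth step; rounded: 59.2, -17.9).
Then from the PFO sphere: z² = 61.08² − (x − 67.4)² − (y + 61.0)² with x = 59.200, y = -17.904, so z ≈ 42.500 ≈ 42.5 km.

x ≈ 59.2 km, y ≈ -17.9 km, depth ≈ 42.5 km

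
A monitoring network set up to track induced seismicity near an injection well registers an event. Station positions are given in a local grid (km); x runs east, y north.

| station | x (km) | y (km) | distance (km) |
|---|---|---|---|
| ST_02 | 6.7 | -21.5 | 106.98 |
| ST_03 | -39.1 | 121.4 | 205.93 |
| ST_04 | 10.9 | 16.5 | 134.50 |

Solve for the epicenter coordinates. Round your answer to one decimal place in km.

Circle about each station: (x − 6.7)² + (y + 21.5)² = 106.98²; (x + 39.1)² + (y − 121.4)² = 205.93²; (x − 10.9)² + (y − 16.5)² = 134.50².
Subtracting pairs of circle equations eliminates x²+y² and gives linear equations (the radical axes):
-91.6 x + 285.8 y = -15202.81
8.4 x + 76.0 y = -6761.61
Solving the 2×2 system: x ≈ -83.0, y ≈ -79.8 km.

(-83.0, -79.8)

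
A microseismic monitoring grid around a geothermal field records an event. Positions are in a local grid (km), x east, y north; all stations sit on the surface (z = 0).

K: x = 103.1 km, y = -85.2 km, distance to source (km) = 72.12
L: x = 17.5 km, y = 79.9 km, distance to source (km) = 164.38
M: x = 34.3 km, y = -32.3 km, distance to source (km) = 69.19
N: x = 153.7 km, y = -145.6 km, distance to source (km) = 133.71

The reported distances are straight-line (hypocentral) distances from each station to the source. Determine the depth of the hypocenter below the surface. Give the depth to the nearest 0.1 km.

Each station gives a sphere (x−x_i)² + (y−y_i)² + z² = d_i² (stations at z=0).
Subtracting the K sphere from L and M: z² cancels, leaving linear equations in x and y:
-171.2 x + 330.2 y = -33017.88
-137.6 x + 105.8 y = -15254.83
Solving: x ≈ 56.505, y ≈ -70.697 km (keep extra digits for the depth step; rounded: 56.5, -70.7).
Then from the K sphere: z² = 72.12² − (x − 103.1)² − (y + 85.2)² with x = 56.505, y = -70.697, so z ≈ 53.102 ≈ 53.1 km.

z ≈ 53.1 km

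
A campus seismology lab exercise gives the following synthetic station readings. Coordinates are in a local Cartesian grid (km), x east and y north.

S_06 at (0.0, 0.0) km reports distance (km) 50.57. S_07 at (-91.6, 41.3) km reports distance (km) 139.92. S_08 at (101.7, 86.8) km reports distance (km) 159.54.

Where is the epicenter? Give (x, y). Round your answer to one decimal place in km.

Circle about each station: x² + y² = 50.57²; (x + 91.6)² + (y − 41.3)² = 139.92²; (x − 101.7)² + (y − 86.8)² = 159.54².
Subtracting pairs of circle equations eliminates x²+y² and gives linear equations (the radical axes):
-183.2 x + 82.6 y = -6924.03
203.4 x + 173.6 y = -5018.56
Solving the 2×2 system: x ≈ 16.2, y ≈ -47.9 km.
Check against S_06 (with the unrounded x, y): √(x²+y²) = 50.56 ≈ 50.57 km. ✓

(16.2, -47.9)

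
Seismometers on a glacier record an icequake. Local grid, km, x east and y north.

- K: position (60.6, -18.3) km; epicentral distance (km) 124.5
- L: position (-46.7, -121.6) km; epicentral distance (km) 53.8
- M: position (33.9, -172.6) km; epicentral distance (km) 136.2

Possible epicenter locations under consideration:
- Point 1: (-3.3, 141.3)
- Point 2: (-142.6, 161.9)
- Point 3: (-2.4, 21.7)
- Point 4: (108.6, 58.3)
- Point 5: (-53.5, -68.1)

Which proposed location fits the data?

Point 5

For each candidate, compare |candidate − station| to the reported distance:
Point 1: residuals K 47.4, L 212.7, M 179.9 → max 212.7 km
Point 2: residuals K 147.1, L 245.5, M 242.0 → max 245.5 km
Point 3: residuals K 49.9, L 96.2, M 61.5 → max 96.2 km
Point 4: residuals K 34.1, L 183.9, M 106.5 → max 183.9 km
Point 5: residuals K 0.0, L 0.1, M 0.0 → max 0.1 km
Only Point 5 has all residuals ≈ 0.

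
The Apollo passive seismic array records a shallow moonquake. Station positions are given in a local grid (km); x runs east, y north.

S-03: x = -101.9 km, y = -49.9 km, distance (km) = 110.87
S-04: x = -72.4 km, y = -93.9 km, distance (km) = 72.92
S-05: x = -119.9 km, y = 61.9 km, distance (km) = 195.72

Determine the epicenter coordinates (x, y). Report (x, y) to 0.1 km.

(0.5, -92.4)

Circle about each station: (x + 101.9)² + (y + 49.9)² = 110.87²; (x + 72.4)² + (y + 93.9)² = 72.92²; (x + 119.9)² + (y − 61.9)² = 195.72².
Subtracting the S-03 equation from the S-04 and S-05 equations removes the quadratic terms:
59.0 x − 88.0 y = 8160.18
-36.0 x + 223.6 y = -20680.16
Solving the 2×2 system: x ≈ 0.5, y ≈ -92.4 km.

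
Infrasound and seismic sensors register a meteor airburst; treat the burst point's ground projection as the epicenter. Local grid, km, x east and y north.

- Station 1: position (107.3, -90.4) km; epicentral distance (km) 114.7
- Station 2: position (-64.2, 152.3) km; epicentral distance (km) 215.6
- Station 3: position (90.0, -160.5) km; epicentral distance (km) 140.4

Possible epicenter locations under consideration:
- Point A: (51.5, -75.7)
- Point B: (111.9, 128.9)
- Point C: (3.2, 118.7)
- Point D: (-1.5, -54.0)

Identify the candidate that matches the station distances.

Point D

For each candidate, compare |candidate − station| to the reported distance:
Point A: residuals Station 1 57.0, Station 2 40.1, Station 3 47.3 → max 57.0 km
Point B: residuals Station 1 104.6, Station 2 38.0, Station 3 149.8 → max 149.8 km
Point C: residuals Station 1 118.9, Station 2 140.3, Station 3 152.0 → max 152.0 km
Point D: residuals Station 1 0.0, Station 2 0.0, Station 3 0.0 → max 0.0 km
Only Point D has all residuals ≈ 0.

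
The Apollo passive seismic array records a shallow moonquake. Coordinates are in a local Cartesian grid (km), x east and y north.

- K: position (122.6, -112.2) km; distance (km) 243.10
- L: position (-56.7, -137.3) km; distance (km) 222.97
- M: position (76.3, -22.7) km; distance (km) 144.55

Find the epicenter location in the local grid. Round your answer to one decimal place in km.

Circle about each station: (x − 122.6)² + (y + 112.2)² = 243.10²; (x + 56.7)² + (y + 137.3)² = 222.97²; (x − 76.3)² + (y + 22.7)² = 144.55².
Subtracting pairs of circle equations eliminates x²+y² and gives linear equations (the radical axes):
-358.6 x − 50.2 y = 3828.57
-92.6 x + 179.0 y = 16920.29
Solving the 2×2 system: x ≈ -22.3, y ≈ 83.0 km.

(-22.3, 83.0)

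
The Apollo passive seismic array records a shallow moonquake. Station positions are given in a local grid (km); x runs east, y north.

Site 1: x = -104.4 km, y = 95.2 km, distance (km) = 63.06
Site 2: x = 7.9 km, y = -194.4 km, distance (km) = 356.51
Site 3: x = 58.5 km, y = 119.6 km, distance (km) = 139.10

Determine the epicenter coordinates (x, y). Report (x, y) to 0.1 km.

x ≈ -76.8 km, y ≈ 151.9 km

Circle about each station: (x + 104.4)² + (y − 95.2)² = 63.06²; (x − 7.9)² + (y + 194.4)² = 356.51²; (x − 58.5)² + (y − 119.6)² = 139.10².
Subtracting the Site 1 equation from the Site 2 and Site 3 equations removes the quadratic terms:
224.6 x − 579.2 y = -105231.45
325.8 x + 48.8 y = -17608.24
Solving the 2×2 system: x ≈ -76.8, y ≈ 151.9 km.
Check against Site 1 (with the unrounded x, y): √((x + 104.4)²+(y − 95.2)²) = 63.06 ≈ 63.06 km. ✓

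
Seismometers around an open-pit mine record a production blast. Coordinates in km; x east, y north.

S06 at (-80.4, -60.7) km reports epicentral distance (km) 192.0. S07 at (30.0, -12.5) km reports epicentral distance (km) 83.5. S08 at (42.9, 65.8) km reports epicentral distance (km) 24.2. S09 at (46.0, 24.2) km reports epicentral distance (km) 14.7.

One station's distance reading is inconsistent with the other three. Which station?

Solve using three stations at a time. Using S06, S07, S08 (subtract circle equations pairwise → linear system) gives (x, y) ≈ (67.0, 62.4).
Distances from that point to each station vs reported:
  S06: calculated 192.0 vs reported 192.0 → residual 0.0 km
  S07: calculated 83.5 vs reported 83.5 → residual 0.0 km
  S08: calculated 24.3 vs reported 24.2 → residual 0.1 km
  S09: calculated 43.6 vs reported 14.7 → residual 28.9 km
S06, S07, S08 are mutually consistent (residuals ≈ 0); S09 is off by 28.9 km.

S09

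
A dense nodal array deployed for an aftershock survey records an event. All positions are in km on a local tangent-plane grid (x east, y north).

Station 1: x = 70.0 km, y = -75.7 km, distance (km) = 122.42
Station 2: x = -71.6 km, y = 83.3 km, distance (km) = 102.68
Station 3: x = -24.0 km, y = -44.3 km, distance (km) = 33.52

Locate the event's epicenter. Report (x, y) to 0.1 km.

Circle about each station: (x − 70.0)² + (y + 75.7)² = 122.42²; (x + 71.6)² + (y − 83.3)² = 102.68²; (x + 24.0)² + (y + 44.3)² = 33.52².
Subtracting the Station 1 equation from the Station 2 and Station 3 equations removes the quadratic terms:
-283.2 x + 318.0 y = 5878.43
-188.0 x + 62.8 y = 5771.07
Solving the 2×2 system: x ≈ -34.9, y ≈ -12.6 km.

(-34.9, -12.6)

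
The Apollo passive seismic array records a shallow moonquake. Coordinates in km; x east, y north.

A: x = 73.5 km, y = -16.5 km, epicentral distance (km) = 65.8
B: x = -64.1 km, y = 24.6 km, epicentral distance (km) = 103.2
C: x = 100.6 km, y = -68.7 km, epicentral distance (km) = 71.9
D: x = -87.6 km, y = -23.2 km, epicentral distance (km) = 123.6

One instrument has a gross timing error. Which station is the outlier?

Solve using three stations at a time. Using A, C, D (subtract circle equations pairwise → linear system) gives (x, y) ≈ (28.8, -64.8).
Distances from that point to each station vs reported:
  A: calculated 65.8 vs reported 65.8 → residual 0.0 km
  B: calculated 128.9 vs reported 103.2 → residual 25.7 km
  C: calculated 71.9 vs reported 71.9 → residual 0.0 km
  D: calculated 123.6 vs reported 123.6 → residual 0.0 km
A, C, D are mutually consistent (residuals ≈ 0); B is off by 25.7 km.

B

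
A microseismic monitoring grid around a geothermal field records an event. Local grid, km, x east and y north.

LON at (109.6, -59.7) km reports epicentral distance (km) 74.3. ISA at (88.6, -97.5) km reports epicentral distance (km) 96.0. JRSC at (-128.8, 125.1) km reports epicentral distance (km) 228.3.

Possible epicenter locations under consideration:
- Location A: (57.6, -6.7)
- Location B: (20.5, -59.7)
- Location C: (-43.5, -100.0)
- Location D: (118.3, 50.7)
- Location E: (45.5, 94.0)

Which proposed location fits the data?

For each candidate, compare |candidate − station| to the reported distance:
Location A: residuals LON 0.1, ISA 0.1, JRSC 0.0 → max 0.1 km
Location B: residuals LON 14.8, ISA 18.1, JRSC 9.3 → max 18.1 km
Location C: residuals LON 84.0, ISA 36.1, JRSC 12.4 → max 84.0 km
Location D: residuals LON 36.4, ISA 55.1, JRSC 29.8 → max 55.1 km
Location E: residuals LON 92.2, ISA 100.3, JRSC 51.2 → max 100.3 km
Only Location A has all residuals ≈ 0.

Location A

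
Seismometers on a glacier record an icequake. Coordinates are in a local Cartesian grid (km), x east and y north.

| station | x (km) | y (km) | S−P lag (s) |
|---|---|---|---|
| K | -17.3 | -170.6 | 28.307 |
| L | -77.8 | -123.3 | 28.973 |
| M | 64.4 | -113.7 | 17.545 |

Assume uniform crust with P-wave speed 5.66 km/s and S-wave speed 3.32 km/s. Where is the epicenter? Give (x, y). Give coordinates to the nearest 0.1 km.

104.4 km east, 21.4 km north

Distance from S−P lag: d = Δt · v_P v_S / (v_P − v_S) = Δt · (5.66·3.32)/(5.66−3.32) ≈ 8.0304·Δt.
So d_K = 227.32, d_L = 232.67, d_M = 140.89 km.
Circle about each station: (x + 17.3)² + (y + 170.6)² = 227.32²; (x + 77.8)² + (y + 123.3)² = 232.67²; (x − 64.4)² + (y + 113.7)² = 140.89².
Subtracting pairs of circle equations eliminates x²+y² and gives linear equations (the radical axes):
-121.0 x + 94.6 y = -10608.87
163.4 x + 113.8 y = 19495.79
Solving the 2×2 system: x ≈ 104.4, y ≈ 21.4 km.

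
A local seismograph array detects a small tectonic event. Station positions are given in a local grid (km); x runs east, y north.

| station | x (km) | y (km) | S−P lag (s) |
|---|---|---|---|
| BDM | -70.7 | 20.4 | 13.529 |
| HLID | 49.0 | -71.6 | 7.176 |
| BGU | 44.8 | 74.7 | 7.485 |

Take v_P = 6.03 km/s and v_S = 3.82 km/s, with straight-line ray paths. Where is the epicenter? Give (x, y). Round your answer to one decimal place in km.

Distance from S−P lag: d = Δt · v_P v_S / (v_P − v_S) = Δt · (6.03·3.82)/(6.03−3.82) ≈ 10.4229·Δt.
So d_BDM = 141.01, d_HLID = 74.79, d_BGU = 78.02 km.
Circle about each station: (x + 70.7)² + (y − 20.4)² = 141.01²; (x − 49.0)² + (y + 71.6)² = 74.79²; (x − 44.8)² + (y − 74.7)² = 78.02².
Subtracting pairs of circle equations eliminates x²+y² and gives linear equations (the radical axes):
239.4 x − 184.0 y = 16403.19
231.0 x + 108.6 y = 15969.18
Solving the 2×2 system: x ≈ 68.9, y ≈ 0.5 km.
Check against BDM (with the unrounded x, y): √((x + 70.7)²+(y − 20.4)²) = 141.01 ≈ 141.01 km. ✓

x ≈ 68.9 km, y ≈ 0.5 km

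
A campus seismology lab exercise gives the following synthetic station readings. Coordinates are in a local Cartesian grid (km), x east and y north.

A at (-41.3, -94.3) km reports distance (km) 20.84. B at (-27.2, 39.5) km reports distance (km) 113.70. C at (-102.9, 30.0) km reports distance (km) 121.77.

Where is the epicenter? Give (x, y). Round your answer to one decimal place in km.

-38.9 km east, -73.6 km north

Circle about each station: (x + 41.3)² + (y + 94.3)² = 20.84²; (x + 27.2)² + (y − 39.5)² = 113.70²; (x + 102.9)² + (y − 30.0)² = 121.77².
Subtracting pairs of circle equations eliminates x²+y² and gives linear equations (the radical axes):
28.2 x + 267.6 y = -20791.47
-123.2 x + 248.6 y = -13503.40
Solving the 2×2 system: x ≈ -38.9, y ≈ -73.6 km.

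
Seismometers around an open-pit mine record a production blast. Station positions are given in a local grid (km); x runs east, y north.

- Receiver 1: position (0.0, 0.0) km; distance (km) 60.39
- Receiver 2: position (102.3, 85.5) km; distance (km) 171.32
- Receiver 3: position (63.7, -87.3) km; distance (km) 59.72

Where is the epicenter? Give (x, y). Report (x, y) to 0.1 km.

x ≈ 10.9 km, y ≈ -59.4 km

Circle about each station: x² + y² = 60.39²; (x − 102.3)² + (y − 85.5)² = 171.32²; (x − 63.7)² + (y + 87.3)² = 59.72².
Subtracting the Receiver 1 equation from the Receiver 2 and Receiver 3 equations removes the quadratic terms:
204.6 x + 171.0 y = -7928.05
127.4 x − 174.6 y = 11759.45
Solving the 2×2 system: x ≈ 10.9, y ≈ -59.4 km.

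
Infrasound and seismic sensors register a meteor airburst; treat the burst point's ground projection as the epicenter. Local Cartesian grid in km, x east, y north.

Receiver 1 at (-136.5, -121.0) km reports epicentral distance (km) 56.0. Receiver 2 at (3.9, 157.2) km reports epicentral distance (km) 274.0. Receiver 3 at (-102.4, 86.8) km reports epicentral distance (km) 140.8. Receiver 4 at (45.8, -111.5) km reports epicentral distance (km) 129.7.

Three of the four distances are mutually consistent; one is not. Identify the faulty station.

Receiver 3

Solve using three stations at a time. Using Receiver 1, Receiver 2, Receiver 4 (subtract circle equations pairwise → linear system) gives (x, y) ≈ (-83.6, -102.5).
Distances from that point to each station vs reported:
  Receiver 1: calculated 56.0 vs reported 56.0 → residual 0.0 km
  Receiver 2: calculated 274.0 vs reported 274.0 → residual 0.0 km
  Receiver 3: calculated 190.2 vs reported 140.8 → residual 49.4 km
  Receiver 4: calculated 129.7 vs reported 129.7 → residual 0.0 km
Receiver 1, Receiver 2, Receiver 4 are mutually consistent (residuals ≈ 0); Receiver 3 is off by 49.4 km.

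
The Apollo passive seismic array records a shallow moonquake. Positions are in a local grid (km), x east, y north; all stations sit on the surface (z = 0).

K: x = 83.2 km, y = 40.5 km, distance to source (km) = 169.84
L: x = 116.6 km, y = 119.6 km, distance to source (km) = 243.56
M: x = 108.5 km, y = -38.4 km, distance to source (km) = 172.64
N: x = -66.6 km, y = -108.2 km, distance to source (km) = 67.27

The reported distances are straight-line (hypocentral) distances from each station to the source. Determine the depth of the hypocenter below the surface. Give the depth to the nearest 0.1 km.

Each station gives a sphere (x−x_i)² + (y−y_i)² + z² = d_i² (stations at z=0).
Subtracting the K sphere from L and M: z² cancels, leaving linear equations in x and y:
66.8 x + 158.2 y = -11138.62
50.6 x − 157.8 y = 3725.38
Solving: x ≈ -62.996, y ≈ -43.808 km (keep extra digits for the depth step; rounded: -63.0, -43.8).
Then from the K sphere: z² = 169.84² − (x − 83.2)² − (y − 40.5)² with x = -62.996, y = -43.808, so z ≈ 19.092 ≈ 19.1 km.

19.1 km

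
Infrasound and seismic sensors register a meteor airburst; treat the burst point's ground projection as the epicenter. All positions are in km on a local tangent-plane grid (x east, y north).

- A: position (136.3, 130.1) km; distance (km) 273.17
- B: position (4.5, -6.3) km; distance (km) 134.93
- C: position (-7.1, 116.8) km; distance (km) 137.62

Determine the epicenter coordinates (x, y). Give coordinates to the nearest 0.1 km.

x ≈ -121.9 km, y ≈ 40.9 km

Circle about each station: (x − 136.3)² + (y − 130.1)² = 273.17²; (x − 4.5)² + (y + 6.3)² = 134.93²; (x + 7.1)² + (y − 116.8)² = 137.62².
Subtracting pairs of circle equations eliminates x²+y² and gives linear equations (the radical axes):
-263.6 x − 272.8 y = 20971.98
-286.8 x − 26.6 y = 33871.53
Solving the 2×2 system: x ≈ -121.9, y ≈ 40.9 km.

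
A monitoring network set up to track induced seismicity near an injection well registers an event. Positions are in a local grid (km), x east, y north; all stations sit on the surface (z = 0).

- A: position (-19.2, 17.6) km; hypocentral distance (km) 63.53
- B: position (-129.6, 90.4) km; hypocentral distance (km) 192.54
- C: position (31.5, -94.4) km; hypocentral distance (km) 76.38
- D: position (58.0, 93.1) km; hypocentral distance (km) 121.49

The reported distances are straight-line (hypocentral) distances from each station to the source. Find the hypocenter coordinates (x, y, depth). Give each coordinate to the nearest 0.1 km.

Each station gives a sphere (x−x_i)² + (y−y_i)² + z² = d_i² (stations at z=0).
Subtracting the A sphere from B and C: z² cancels, leaving linear equations in x and y:
-220.8 x + 145.6 y = -8745.67
101.4 x − 224.0 y = 7427.37
Solving: x ≈ 25.295, y ≈ -21.708 km (keep extra digits for the depth step; rounded: 25.3, -21.7).
Then from the A sphere: z² = 63.53² − (x + 19.2)² − (y − 17.6)² with x = 25.295, y = -21.708, so z ≈ 22.608 ≈ 22.6 km.

x ≈ 25.3 km, y ≈ -21.7 km, depth ≈ 22.6 km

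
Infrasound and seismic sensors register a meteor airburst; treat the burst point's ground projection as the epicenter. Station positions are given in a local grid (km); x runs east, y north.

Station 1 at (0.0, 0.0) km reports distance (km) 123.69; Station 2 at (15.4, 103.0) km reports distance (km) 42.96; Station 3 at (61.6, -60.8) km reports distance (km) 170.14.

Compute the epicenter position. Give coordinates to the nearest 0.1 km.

Circle about each station: x² + y² = 123.69²; (x − 15.4)² + (y − 103.0)² = 42.96²; (x − 61.6)² + (y + 60.8)² = 170.14².
Subtracting the Station 1 equation from the Station 2 and Station 3 equations removes the quadratic terms:
30.8 x + 206.0 y = 24299.81
123.2 x − 121.6 y = -6157.20
Solving the 2×2 system: x ≈ 57.9, y ≈ 109.3 km.

57.9 km east, 109.3 km north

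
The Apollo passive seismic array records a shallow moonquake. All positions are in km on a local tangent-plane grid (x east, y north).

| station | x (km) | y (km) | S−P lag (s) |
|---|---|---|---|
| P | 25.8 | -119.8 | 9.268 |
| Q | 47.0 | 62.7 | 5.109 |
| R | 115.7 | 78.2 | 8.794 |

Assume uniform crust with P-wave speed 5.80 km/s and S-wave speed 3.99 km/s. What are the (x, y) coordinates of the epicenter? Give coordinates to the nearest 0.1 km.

Distance from S−P lag: d = Δt · v_P v_S / (v_P − v_S) = Δt · (5.80·3.99)/(5.80−3.99) ≈ 12.7856·Δt.
So d_P = 118.50, d_Q = 65.32, d_R = 112.44 km.
Circle about each station: (x − 25.8)² + (y + 119.8)² = 118.50²; (x − 47.0)² + (y − 62.7)² = 65.32²; (x − 115.7)² + (y − 78.2)² = 112.44².
Subtracting pairs of circle equations eliminates x²+y² and gives linear equations (the radical axes):
42.4 x + 365.0 y = 898.16
179.8 x + 396.0 y = 5883.55
Solving the 2×2 system: x ≈ 36.7, y ≈ -1.8 km.

x ≈ 36.7 km, y ≈ -1.8 km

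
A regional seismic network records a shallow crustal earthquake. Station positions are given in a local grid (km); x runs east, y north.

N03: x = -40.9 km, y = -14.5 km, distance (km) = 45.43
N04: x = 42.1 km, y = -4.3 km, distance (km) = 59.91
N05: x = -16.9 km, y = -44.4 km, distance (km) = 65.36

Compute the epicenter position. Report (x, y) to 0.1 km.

Circle about each station: (x + 40.9)² + (y + 14.5)² = 45.43²; (x − 42.1)² + (y + 4.3)² = 59.91²; (x + 16.9)² + (y + 44.4)² = 65.36².
Subtracting pairs of circle equations eliminates x²+y² and gives linear equations (the radical axes):
166.0 x + 20.4 y = -1617.48
48.0 x − 59.8 y = -1834.13
Solving the 2×2 system: x ≈ -12.3, y ≈ 20.8 km.

(-12.3, 20.8)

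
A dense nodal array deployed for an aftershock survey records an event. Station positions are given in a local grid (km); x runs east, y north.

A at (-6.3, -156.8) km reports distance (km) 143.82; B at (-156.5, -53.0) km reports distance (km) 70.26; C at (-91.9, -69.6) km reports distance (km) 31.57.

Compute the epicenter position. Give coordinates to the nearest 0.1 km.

x ≈ -87.8 km, y ≈ -38.3 km

Circle about each station: (x + 6.3)² + (y + 156.8)² = 143.82²; (x + 156.5)² + (y + 53.0)² = 70.26²; (x + 91.9)² + (y + 69.6)² = 31.57².
Subtracting the A equation from the B and C equations removes the quadratic terms:
-300.4 x + 207.6 y = 18423.04
-171.2 x + 174.4 y = 8351.37
Solving the 2×2 system: x ≈ -87.8, y ≈ -38.3 km.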